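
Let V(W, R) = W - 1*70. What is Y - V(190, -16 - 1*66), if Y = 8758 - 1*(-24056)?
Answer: 32694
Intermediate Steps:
V(W, R) = -70 + W (V(W, R) = W - 70 = -70 + W)
Y = 32814 (Y = 8758 + 24056 = 32814)
Y - V(190, -16 - 1*66) = 32814 - (-70 + 190) = 32814 - 1*120 = 32814 - 120 = 32694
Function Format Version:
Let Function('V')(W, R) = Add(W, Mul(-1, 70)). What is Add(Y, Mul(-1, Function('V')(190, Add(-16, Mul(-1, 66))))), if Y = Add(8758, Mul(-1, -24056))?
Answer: 32694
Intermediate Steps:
Function('V')(W, R) = Add(-70, W) (Function('V')(W, R) = Add(W, -70) = Add(-70, W))
Y = 32814 (Y = Add(8758, 24056) = 32814)
Add(Y, Mul(-1, Function('V')(190, Add(-16, Mul(-1, 66))))) = Add(32814, Mul(-1, Add(-70, 190))) = Add(32814, Mul(-1, 120)) = Add(32814, -120) = 32694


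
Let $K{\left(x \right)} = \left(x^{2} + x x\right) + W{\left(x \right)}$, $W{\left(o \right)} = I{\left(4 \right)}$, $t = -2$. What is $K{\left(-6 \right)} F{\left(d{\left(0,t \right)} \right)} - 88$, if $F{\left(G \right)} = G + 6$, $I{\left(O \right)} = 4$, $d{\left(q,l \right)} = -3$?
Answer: $140$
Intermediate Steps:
$W{\left(o \right)} = 4$
$K{\left(x \right)} = 4 + 2 x^{2}$ ($K{\left(x \right)} = \left(x^{2} + x x\right) + 4 = \left(x^{2} + x^{2}\right) + 4 = 2 x^{2} + 4 = 4 + 2 x^{2}$)
$F{\left(G \right)} = 6 + G$
$K{\left(-6 \right)} F{\left(d{\left(0,t \right)} \right)} - 88 = \left(4 + 2 \left(-6\right)^{2}\right) \left(6 - 3\right) - 88 = \left(4 + 2 \cdot 36\right) 3 - 88 = \left(4 + 72\right) 3 - 88 = 76 \cdot 3 - 88 = 228 - 88 = 140$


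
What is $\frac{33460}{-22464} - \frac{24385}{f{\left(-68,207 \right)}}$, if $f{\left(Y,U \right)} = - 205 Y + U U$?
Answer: $- \frac{611986145}{318927024} \approx -1.9189$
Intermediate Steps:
$f{\left(Y,U \right)} = U^{2} - 205 Y$ ($f{\left(Y,U \right)} = - 205 Y + U^{2} = U^{2} - 205 Y$)
$\frac{33460}{-22464} - \frac{24385}{f{\left(-68,207 \right)}} = \frac{33460}{-22464} - \frac{24385}{207^{2} - -13940} = 33460 \left(- \frac{1}{22464}\right) - \frac{24385}{42849 + 13940} = - \frac{8365}{5616} - \frac{24385}{56789} = - \frac{611986145}{318927024}$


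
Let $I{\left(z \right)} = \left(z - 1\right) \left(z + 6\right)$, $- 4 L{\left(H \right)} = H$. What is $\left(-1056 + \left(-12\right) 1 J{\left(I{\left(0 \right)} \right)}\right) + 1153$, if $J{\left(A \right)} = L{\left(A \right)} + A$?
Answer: $151$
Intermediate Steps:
$L{\left(H \right)} = - \frac{H}{4}$
$I{\left(z \right)} = \left(-1 + z\right) \left(6 + z\right)$
$J{\left(A \right)} = \frac{3 A}{4}$ ($J{\left(A \right)} = - \frac{A}{4} + A = \frac{3 A}{4}$)
$\left(-1056 + \left(-12\right) 1 J{\left(I{\left(0 \right)} \right)}\right) + 1153 = \left(-1056 + \left(-12\right) 1 \frac{3 \left(-6 + 0^{2} + 5 \cdot 0\right)}{4}\right) + 1153 = \left(-1056 - 12 \frac{3 \left(-6 + 0 + 0\right)}{4}\right) + 1153 = \left(-1056 - 12 \cdot \frac{3}{4} \left(-6\right)\right) + 1153 = \left(-1056 - -54\right) + 1153 = \left(-1056 + 54\right) + 1153 = -1002 + 1153 = 151$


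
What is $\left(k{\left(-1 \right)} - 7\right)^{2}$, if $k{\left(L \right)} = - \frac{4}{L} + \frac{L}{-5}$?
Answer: $\frac{196}{25} \approx 7.84$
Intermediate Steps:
$k{\left(L \right)} = - \frac{4}{L} - \frac{L}{5}$ ($k{\left(L \right)} = - \frac{4}{L} + L \left(- \frac{1}{5}\right) = - \frac{4}{L} - \frac{L}{5}$)
$\left(k{\left(-1 \right)} - 7\right)^{2} = \left(\left(- \frac{4}{-1} - - \frac{1}{5}\right) - 7\right)^{2} = \left(\left(\left(-4\right) \left(-1\right) + \frac{1}{5}\right) - 7\right)^{2} = \left(\left(4 + \frac{1}{5}\right) - 7\right)^{2} = \left(\frac{21}{5} - 7\right)^{2} = \left(- \frac{14}{5}\right)^{2} = \frac{196}{25}$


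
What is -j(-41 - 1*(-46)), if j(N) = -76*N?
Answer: 380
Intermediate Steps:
-j(-41 - 1*(-46)) = -(-76)*(-41 - 1*(-46)) = -(-76)*(-41 + 46) = -(-76)*5 = -1*(-380) = 380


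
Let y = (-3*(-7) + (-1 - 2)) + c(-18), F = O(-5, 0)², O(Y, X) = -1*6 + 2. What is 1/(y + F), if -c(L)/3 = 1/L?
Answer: 6/205 ≈ 0.029268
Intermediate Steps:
c(L) = -3/L
O(Y, X) = -4 (O(Y, X) = -6 + 2 = -4)
F = 16 (F = (-4)² = 16)
y = 109/6 (y = (-3*(-7) + (-1 - 2)) - 3/(-18) = (21 - 3) - 3*(-1/18) = 18 + ⅙ = 109/6 ≈ 18.167)
1/(y + F) = 1/(109/6 + 16) = 1/(205/6) = 6/205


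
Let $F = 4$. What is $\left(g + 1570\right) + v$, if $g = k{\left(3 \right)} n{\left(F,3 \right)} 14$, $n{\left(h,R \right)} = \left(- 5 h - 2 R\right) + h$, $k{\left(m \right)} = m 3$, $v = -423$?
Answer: $-1625$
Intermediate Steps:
$k{\left(m \right)} = 3 m$
$n{\left(h,R \right)} = - 4 h - 2 R$
$g = -2772$ ($g = 3 \cdot 3 \left(\left(-4\right) 4 - 6\right) 14 = 9 \left(-16 - 6\right) 14 = 9 \left(-22\right) 14 = \left(-198\right) 14 = -2772$)
$\left(g + 1570\right) + v = \left(-2772 + 1570\right) - 423 = -1202 - 423 = -1625$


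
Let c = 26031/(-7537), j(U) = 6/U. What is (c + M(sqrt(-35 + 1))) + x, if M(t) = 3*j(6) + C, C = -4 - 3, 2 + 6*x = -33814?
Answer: -42534711/7537 ≈ -5643.5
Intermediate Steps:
x = -5636 (x = -1/3 + (1/6)*(-33814) = -1/3 - 16907/3 = -5636)
C = -7
M(t) = -4 (M(t) = 3*(6/6) - 7 = 3*(6*(1/6)) - 7 = 3*1 - 7 = 3 - 7 = -4)
c = -26031/7537 (c = 26031*(-1/7537) = -26031/7537 ≈ -3.4538)
(c + M(sqrt(-35 + 1))) + x = (-26031/7537 - 4) - 5636 = -56179/7537 - 5636 = -42534711/7537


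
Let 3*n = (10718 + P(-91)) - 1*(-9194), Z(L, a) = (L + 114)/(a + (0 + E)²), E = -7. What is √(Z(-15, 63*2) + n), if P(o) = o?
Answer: 2*√2023567/35 ≈ 81.287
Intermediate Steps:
Z(L, a) = (114 + L)/(49 + a) (Z(L, a) = (L + 114)/(a + (0 - 7)²) = (114 + L)/(a + (-7)²) = (114 + L)/(a + 49) = (114 + L)/(49 + a))
n = 6607 (n = ((10718 - 91) - 1*(-9194))/3 = (10627 + 9194)/3 = (⅓)*19821 = 6607)
√(Z(-15, 63*2) + n) = √((114 - 15)/(49 + 63*2) + 6607) = √(99/(49 + 126) + 6607) = √(99/175 + 6607) = √(1156324/175) = 2*√2023567/35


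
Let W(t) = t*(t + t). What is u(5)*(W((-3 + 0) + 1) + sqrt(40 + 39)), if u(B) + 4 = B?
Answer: 8 + sqrt(79) ≈ 16.888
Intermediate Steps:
u(B) = -4 + B
W(t) = 2*t**2 (W(t) = t*(2*t) = 2*t**2)
u(5)*(W((-3 + 0) + 1) + sqrt(40 + 39)) = (-4 + 5)*(2*((-3 + 0) + 1)**2 + sqrt(40 + 39)) = 1*(2*(-3 + 1)**2 + sqrt(79)) = 1*(2*(-2)**2 + sqrt(79)) = 1*(2*4 + sqrt(79)) = 1*(8 + sqrt(79)) = 8 + sqrt(79)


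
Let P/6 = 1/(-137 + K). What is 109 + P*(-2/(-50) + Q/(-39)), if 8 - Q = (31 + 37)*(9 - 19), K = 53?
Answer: 1505011/13650 ≈ 110.26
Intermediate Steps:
Q = 688 (Q = 8 - (31 + 37)*(9 - 19) = 8 - 68*(-10) = 8 - 1*(-680) = 8 + 680 = 688)
P = -1/14 (P = 6/(-137 + 53) = 6/(-84) = 6*(-1/84) = -1/14 ≈ -0.071429)
109 + P*(-2/(-50) + Q/(-39)) = 109 - (-2/(-50) + 688/(-39))/14 = 109 - (-2*(-1/50) + 688*(-1/39))/14 = 109 - (1/25 - 688/39)/14 = 109 - 1/14*(-17161/975) = 109 + 17161/13650 = 1505011/13650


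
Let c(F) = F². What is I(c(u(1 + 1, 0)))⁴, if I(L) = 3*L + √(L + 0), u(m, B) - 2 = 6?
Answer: 1600000000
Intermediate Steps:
u(m, B) = 8 (u(m, B) = 2 + 6 = 8)
I(L) = √L + 3*L (I(L) = 3*L + √L = √L + 3*L)
I(c(u(1 + 1, 0)))⁴ = (√(8²) + 3*8²)⁴ = (√64 + 3*64)⁴ = (8 + 192)⁴ = 200⁴ = 1600000000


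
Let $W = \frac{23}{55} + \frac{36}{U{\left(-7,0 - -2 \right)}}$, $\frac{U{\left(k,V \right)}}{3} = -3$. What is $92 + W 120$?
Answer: $- \frac{3716}{11} \approx -337.82$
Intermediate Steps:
$U{\left(k,V \right)} = -9$ ($U{\left(k,V \right)} = 3 \left(-3\right) = -9$)
$W = - \frac{197}{55}$ ($W = \frac{23}{55} + \frac{36}{-9} = 23 \cdot \frac{1}{55} + 36 \left(- \frac{1}{9}\right) = \frac{23}{55} - 4 = - \frac{197}{55} \approx -3.5818$)
$92 + W 120 = 92 - \frac{4728}{11} = - \frac{3716}{11}$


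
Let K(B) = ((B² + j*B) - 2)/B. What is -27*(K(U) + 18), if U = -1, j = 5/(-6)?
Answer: -981/2 ≈ -490.50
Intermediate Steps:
j = -⅚ (j = 5*(-⅙) = -⅚ ≈ -0.83333)
K(B) = (-2 + B² - 5*B/6)/B (K(B) = ((B² - 5*B/6) - 2)/B = (-2 + B² - 5*B/6)/B)
-27*(K(U) + 18) = -27*((-⅚ - 1 - 2/(-1)) + 18) = -27*((-⅚ - 1 - 2*(-1)) + 18) = -27*((-⅚ - 1 + 2) + 18) = -27*(⅙ + 18) = -27*109/6 = -981/2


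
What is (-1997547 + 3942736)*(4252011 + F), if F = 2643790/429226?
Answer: 1775059188262892582/214613 ≈ 8.2710e+12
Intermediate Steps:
F = 1321895/214613 (F = 2643790*(1/429226) = 1321895/214613 ≈ 6.1594)
(-1997547 + 3942736)*(4252011 + F) = (-1997547 + 3942736)*(4252011 + 1321895/214613) = 1945189*(912538158638/214613) = 1775059188262892582/214613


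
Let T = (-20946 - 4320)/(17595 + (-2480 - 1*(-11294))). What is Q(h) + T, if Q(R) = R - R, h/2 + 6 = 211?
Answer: -8422/8803 ≈ -0.95672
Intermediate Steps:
h = 410 (h = -12 + 2*211 = -12 + 422 = 410)
T = -8422/8803 (T = -25266/(17595 + (-2480 + 11294)) = -25266/(17595 + 8814) = -25266/26409 = -25266*1/26409 = -8422/8803 ≈ -0.95672)
Q(R) = 0
Q(h) + T = 0 - 8422/8803 = -8422/8803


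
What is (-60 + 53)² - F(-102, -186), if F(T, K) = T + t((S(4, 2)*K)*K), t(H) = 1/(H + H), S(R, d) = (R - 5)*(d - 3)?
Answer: 10447991/69192 ≈ 151.00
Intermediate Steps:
S(R, d) = (-5 + R)*(-3 + d)
t(H) = 1/(2*H)
F(T, K) = T + 1/(2*K²) (F(T, K) = T + 1/(2*((((15 - 5*2 - 3*4 + 4*2)*K)*K))) = T + 1/(2*((((15 - 10 - 12 + 8)*K)*K))) = T + 1/(2*(((1*K)*K))) = T + 1/(2*((K*K))) = T + 1/(2*(K²)) = T + 1/(2*K²))
(-60 + 53)² - F(-102, -186) = (-60 + 53)² - (-102 + (½)/(-186)²) = (-7)² - (-102 + (½)*(1/34596)) = 49 - (-102 + 1/69192) = 49 - 1*(-7057583/69192) = 49 + 7057583/69192 = 10447991/69192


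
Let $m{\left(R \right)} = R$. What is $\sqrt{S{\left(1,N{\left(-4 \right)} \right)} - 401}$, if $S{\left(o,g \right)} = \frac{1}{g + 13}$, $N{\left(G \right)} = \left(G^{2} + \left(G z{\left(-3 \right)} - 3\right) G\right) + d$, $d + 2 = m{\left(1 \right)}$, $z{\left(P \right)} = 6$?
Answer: $\frac{i \sqrt{1854190}}{68} \approx 20.025 i$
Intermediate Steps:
$d = -1$ ($d = -2 + 1 = -1$)
$N{\left(G \right)} = -1 + G^{2} + G \left(-3 + 6 G\right)$ ($N{\left(G \right)} = \left(G^{2} + \left(G 6 - 3\right) G\right) - 1 = \left(G^{2} + \left(6 G - 3\right) G\right) - 1 = \left(G^{2} + \left(-3 + 6 G\right) G\right) - 1 = \left(G^{2} + G \left(-3 + 6 G\right)\right) - 1 = -1 + G^{2} + G \left(-3 + 6 G\right)$)
$S{\left(o,g \right)} = \frac{1}{13 + g}$
$\sqrt{S{\left(1,N{\left(-4 \right)} \right)} - 401} = \sqrt{\frac{1}{13 - \left(-11 - 112\right)} - 401} = \sqrt{\frac{1}{13 + \left(-1 + 12 + 7 \cdot 16\right)} - 401} = \sqrt{\frac{1}{13 + \left(-1 + 12 + 112\right)} - 401} = \sqrt{\frac{1}{13 + 123} - 401} = \sqrt{\frac{1}{136} - 401} = \sqrt{- \frac{54535}{136}} = \frac{i \sqrt{1854190}}{68}$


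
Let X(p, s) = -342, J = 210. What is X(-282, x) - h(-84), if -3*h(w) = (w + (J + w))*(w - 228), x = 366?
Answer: -4710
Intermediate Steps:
h(w) = -(-228 + w)*(210 + 2*w)/3 (h(w) = -(w + (210 + w))*(w - 228)/3 = -(210 + 2*w)*(-228 + w)/3 = -(-228 + w)*(210 + 2*w)/3)
X(-282, x) - h(-84) = -342 - (15960 + 82*(-84) - ⅔*(-84)²) = -342 - (15960 - 6888 - ⅔*7056) = -342 - (15960 - 6888 - 4704) = -342 - 1*4368 = -342 - 4368 = -4710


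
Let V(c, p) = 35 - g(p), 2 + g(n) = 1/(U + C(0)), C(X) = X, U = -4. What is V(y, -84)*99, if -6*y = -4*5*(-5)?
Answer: 14751/4 ≈ 3687.8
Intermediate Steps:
g(n) = -9/4 (g(n) = -2 + 1/(-4 + 0) = -2 + 1/(-4) = -2 - ¼ = -9/4)
y = -50/3 (y = -(-4*5)*(-5)/6 = -(-10)*(-5)/3 = -⅙*100 = -50/3 ≈ -16.667)
V(c, p) = 149/4 (V(c, p) = 35 - 1*(-9/4) = 35 + 9/4 = 149/4)
V(y, -84)*99 = (149/4)*99 = 14751/4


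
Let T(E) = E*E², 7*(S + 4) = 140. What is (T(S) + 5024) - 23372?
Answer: -14252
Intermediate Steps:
S = 16 (S = -4 + (⅐)*140 = -4 + 20 = 16)
T(E) = E³
(T(S) + 5024) - 23372 = (16³ + 5024) - 23372 = (4096 + 5024) - 23372 = 9120 - 23372 = -14252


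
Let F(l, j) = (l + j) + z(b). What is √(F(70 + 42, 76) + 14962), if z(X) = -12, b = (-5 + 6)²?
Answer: 87*√2 ≈ 123.04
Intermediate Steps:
b = 1 (b = 1² = 1)
F(l, j) = -12 + j + l (F(l, j) = (l + j) - 12 = (j + l) - 12 = -12 + j + l)
√(F(70 + 42, 76) + 14962) = √((-12 + 76 + (70 + 42)) + 14962) = √((-12 + 76 + 112) + 14962) = √(176 + 14962) = √15138 = 87*√2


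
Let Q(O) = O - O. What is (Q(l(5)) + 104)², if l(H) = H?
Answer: 10816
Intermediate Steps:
Q(O) = 0
(Q(l(5)) + 104)² = (0 + 104)² = 104² = 10816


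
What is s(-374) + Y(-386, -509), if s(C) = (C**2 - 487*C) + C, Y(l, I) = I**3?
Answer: -131550589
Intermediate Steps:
s(C) = C**2 - 486*C
s(-374) + Y(-386, -509) = -374*(-486 - 374) + (-509)**3 = -374*(-860) - 131872229 = 321640 - 131872229 = -131550589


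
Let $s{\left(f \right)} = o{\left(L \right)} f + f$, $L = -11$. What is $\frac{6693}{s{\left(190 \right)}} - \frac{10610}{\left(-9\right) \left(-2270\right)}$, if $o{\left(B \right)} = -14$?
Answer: $- \frac{16294469}{5046210} \approx -3.229$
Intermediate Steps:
$s{\left(f \right)} = - 13 f$ ($s{\left(f \right)} = - 14 f + f = - 13 f$)
$\frac{6693}{s{\left(190 \right)}} - \frac{10610}{\left(-9\right) \left(-2270\right)} = \frac{6693}{\left(-13\right) 190} - \frac{10610}{\left(-9\right) \left(-2270\right)} = \frac{6693}{-2470} - \frac{10610}{20430} = 6693 \left(- \frac{1}{2470}\right) - \frac{1061}{2043} = - \frac{6693}{2470} - \frac{1061}{2043} = - \frac{16294469}{5046210}$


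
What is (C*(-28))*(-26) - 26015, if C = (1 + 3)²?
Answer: -14367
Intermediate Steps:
C = 16 (C = 4² = 16)
(C*(-28))*(-26) - 26015 = (16*(-28))*(-26) - 26015 = -448*(-26) - 26015 = 11648 - 26015 = -14367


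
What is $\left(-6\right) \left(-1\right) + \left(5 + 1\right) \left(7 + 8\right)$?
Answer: $96$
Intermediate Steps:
$\left(-6\right) \left(-1\right) + \left(5 + 1\right) \left(7 + 8\right) = 6 + 6 \cdot 15 = 6 + 90 = 96$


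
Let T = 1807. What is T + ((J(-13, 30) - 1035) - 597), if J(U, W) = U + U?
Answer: 149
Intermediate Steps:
J(U, W) = 2*U
T + ((J(-13, 30) - 1035) - 597) = 1807 + ((2*(-13) - 1035) - 597) = 1807 + ((-26 - 1035) - 597) = 1807 + (-1061 - 597) = 1807 - 1658 = 149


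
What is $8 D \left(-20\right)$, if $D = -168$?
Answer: $26880$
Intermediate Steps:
$8 D \left(-20\right) = 8 \left(-168\right) \left(-20\right) = \left(-1344\right) \left(-20\right) = 26880$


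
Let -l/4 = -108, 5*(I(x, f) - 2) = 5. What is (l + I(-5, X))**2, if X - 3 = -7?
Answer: 189225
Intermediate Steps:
X = -4 (X = 3 - 7 = -4)
I(x, f) = 3 (I(x, f) = 2 + (1/5)*5 = 2 + 1 = 3)
l = 432 (l = -4*(-108) = 432)
(l + I(-5, X))**2 = (432 + 3)**2 = 435**2 = 189225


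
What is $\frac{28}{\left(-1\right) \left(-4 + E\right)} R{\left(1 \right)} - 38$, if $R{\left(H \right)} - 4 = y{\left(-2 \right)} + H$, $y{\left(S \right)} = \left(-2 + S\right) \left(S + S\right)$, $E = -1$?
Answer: $\frac{398}{5} \approx 79.6$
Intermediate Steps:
$y{\left(S \right)} = 2 S \left(-2 + S\right)$ ($y{\left(S \right)} = \left(-2 + S\right) 2 S = 2 S \left(-2 + S\right)$)
$R{\left(H \right)} = 20 + H$ ($R{\left(H \right)} = 4 + \left(2 \left(-2\right) \left(-2 - 2\right) + H\right) = 4 + \left(2 \left(-2\right) \left(-4\right) + H\right) = 4 + \left(16 + H\right) = 20 + H$)
$\frac{28}{\left(-1\right) \left(-4 + E\right)} R{\left(1 \right)} - 38 = \frac{28}{\left(-1\right) \left(-4 - 1\right)} \left(20 + 1\right) - 38 = \frac{28}{\left(-1\right) \left(-5\right)} 21 - 38 = \frac{28}{5} \cdot 21 - 38 = \frac{588}{5} - 38 = \frac{398}{5}$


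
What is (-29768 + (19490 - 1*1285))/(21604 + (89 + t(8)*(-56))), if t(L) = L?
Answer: -11563/21245 ≈ -0.54427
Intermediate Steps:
(-29768 + (19490 - 1*1285))/(21604 + (89 + t(8)*(-56))) = (-29768 + (19490 - 1*1285))/(21604 + (89 + 8*(-56))) = (-29768 + (19490 - 1285))/(21604 + (89 - 448)) = (-29768 + 18205)/(21604 - 359) = -11563/21245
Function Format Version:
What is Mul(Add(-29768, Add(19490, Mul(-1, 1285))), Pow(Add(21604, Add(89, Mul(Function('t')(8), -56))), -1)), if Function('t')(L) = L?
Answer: Rational(-11563, 21245) ≈ -0.54427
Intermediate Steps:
Mul(Add(-29768, Add(19490, Mul(-1, 1285))), Pow(Add(21604, Add(89, Mul(Function('t')(8), -56))), -1)) = Mul(Add(-29768, Add(19490, Mul(-1, 1285))), Pow(Add(21604, Add(89, Mul(8, -56))), -1)) = Mul(Add(-29768, Add(19490, -1285)), Pow(Add(21604, Add(89, -448)), -1)) = Mul(Add(-29768, 18205), Pow(Add(21604, -359), -1)) = Mul(-11563, Pow(21245, -1)) = Mul(-11563, Rational(1, 21245)) = Rational(-11563, 21245)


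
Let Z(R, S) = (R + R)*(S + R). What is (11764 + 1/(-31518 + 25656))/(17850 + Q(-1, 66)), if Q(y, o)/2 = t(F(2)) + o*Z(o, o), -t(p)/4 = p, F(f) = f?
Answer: 68960567/13586955324 ≈ 0.0050755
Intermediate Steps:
Z(R, S) = 2*R*(R + S) (Z(R, S) = (2*R)*(R + S) = 2*R*(R + S))
t(p) = -4*p
Q(y, o) = -16 + 8*o**3 (Q(y, o) = 2*(-4*2 + o*(2*o*(o + o))) = 2*(-8 + o*(2*o*(2*o))) = 2*(-8 + o*(4*o**2)) = 2*(-8 + 4*o**3) = -16 + 8*o**3)
(11764 + 1/(-31518 + 25656))/(17850 + Q(-1, 66)) = (11764 + 1/(-31518 + 25656))/(17850 + (-16 + 8*66**3)) = (11764 + 1/(-5862))/(17850 + (-16 + 8*287496)) = (11764 - 1/5862)/(17850 + (-16 + 2299968)) = 68960567/(5862*(17850 + 2299952)) = (68960567/5862)/2317802 = (68960567/5862)*(1/2317802) = 68960567/13586955324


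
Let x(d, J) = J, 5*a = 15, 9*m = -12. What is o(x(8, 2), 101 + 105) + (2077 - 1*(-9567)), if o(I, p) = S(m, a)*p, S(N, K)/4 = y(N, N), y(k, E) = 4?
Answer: 14940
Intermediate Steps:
m = -4/3 (m = (⅑)*(-12) = -4/3 ≈ -1.3333)
a = 3 (a = (⅕)*15 = 3)
S(N, K) = 16 (S(N, K) = 4*4 = 16)
o(I, p) = 16*p
o(x(8, 2), 101 + 105) + (2077 - 1*(-9567)) = 16*(101 + 105) + (2077 - 1*(-9567)) = 16*206 + (2077 + 9567) = 3296 + 11644 = 14940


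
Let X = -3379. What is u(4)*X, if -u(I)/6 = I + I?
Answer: 162192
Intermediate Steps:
u(I) = -12*I (u(I) = -6*(I + I) = -12*I)
u(4)*X = -12*4*(-3379) = -48*(-3379) = 162192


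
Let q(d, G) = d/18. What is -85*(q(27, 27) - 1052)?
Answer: 178585/2 ≈ 89293.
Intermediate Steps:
q(d, G) = d/18 (q(d, G) = d*(1/18) = d/18)
-85*(q(27, 27) - 1052) = -85*((1/18)*27 - 1052) = -85*(3/2 - 1052) = -85*(-2101/2) = 178585/2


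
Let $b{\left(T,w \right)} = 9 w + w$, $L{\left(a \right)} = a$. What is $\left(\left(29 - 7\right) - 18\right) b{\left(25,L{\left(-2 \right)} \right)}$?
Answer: $-80$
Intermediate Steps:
$b{\left(T,w \right)} = 10 w$
$\left(\left(29 - 7\right) - 18\right) b{\left(25,L{\left(-2 \right)} \right)} = \left(\left(29 - 7\right) - 18\right) 10 \left(-2\right) = \left(22 - 18\right) \left(-20\right) = 4 \left(-20\right) = -80$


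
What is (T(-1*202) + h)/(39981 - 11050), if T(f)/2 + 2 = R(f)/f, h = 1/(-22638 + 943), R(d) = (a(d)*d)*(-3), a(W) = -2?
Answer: 173559/627658045 ≈ 0.00027652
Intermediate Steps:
R(d) = 6*d (R(d) = -2*d*(-3) = 6*d)
h = -1/21695 (h = 1/(-21695) = -1/21695 ≈ -4.6094e-5)
T(f) = 8 (T(f) = -4 + 2*((6*f)/f) = -4 + 2*6 = -4 + 12 = 8)
(T(-1*202) + h)/(39981 - 11050) = (8 - 1/21695)/(39981 - 11050) = (173559/21695)/28931 = (173559/21695)*(1/28931) = 173559/627658045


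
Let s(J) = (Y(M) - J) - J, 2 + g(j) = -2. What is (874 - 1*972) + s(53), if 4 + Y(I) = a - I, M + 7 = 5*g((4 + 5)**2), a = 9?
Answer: -172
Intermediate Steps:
g(j) = -4 (g(j) = -2 - 2 = -4)
M = -27 (M = -7 + 5*(-4) = -7 - 20 = -27)
Y(I) = 5 - I (Y(I) = -4 + (9 - I) = 5 - I)
s(J) = 32 - 2*J (s(J) = ((5 - 1*(-27)) - J) - J = ((5 + 27) - J) - J = (32 - J) - J = 32 - 2*J)
(874 - 1*972) + s(53) = (874 - 1*972) + (32 - 2*53) = (874 - 972) + (32 - 106) = -98 - 74 = -172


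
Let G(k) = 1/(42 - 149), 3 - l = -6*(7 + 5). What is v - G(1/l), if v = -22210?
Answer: -2376469/107 ≈ -22210.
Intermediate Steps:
l = 75 (l = 3 - (-6)*(7 + 5) = 3 - (-6)*12 = 3 - 1*(-72) = 3 + 72 = 75)
G(k) = -1/107 (G(k) = 1/(-107) = -1/107)
v - G(1/l) = -22210 - 1*(-1/107) = -22210 + 1/107 = -2376469/107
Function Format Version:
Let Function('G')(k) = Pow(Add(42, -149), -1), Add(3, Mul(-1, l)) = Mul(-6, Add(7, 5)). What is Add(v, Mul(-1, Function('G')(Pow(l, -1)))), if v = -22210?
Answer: Rational(-2376469, 107) ≈ -22210.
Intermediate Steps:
l = 75 (l = Add(3, Mul(-1, Mul(-6, Add(7, 5)))) = Add(3, Mul(-1, Mul(-6, 12))) = Add(3, Mul(-1, -72)) = Add(3, 72) = 75)
Function('G')(k) = Rational(-1, 107) (Function('G')(k) = Pow(-107, -1) = Rational(-1, 107))
Add(v, Mul(-1, Function('G')(Pow(l, -1)))) = Add(-22210, Mul(-1, Rational(-1, 107))) = Add(-22210, Rational(1, 107)) = Rational(-2376469, 107)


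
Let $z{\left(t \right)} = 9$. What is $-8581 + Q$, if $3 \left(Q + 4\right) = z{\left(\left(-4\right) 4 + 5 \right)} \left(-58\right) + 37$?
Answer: $- \frac{26240}{3} \approx -8746.7$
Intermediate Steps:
$Q = - \frac{497}{3}$ ($Q = -4 + \frac{9 \left(-58\right) + 37}{3} = -4 + \frac{-522 + 37}{3} = -4 + \frac{1}{3} \left(-485\right) = -4 - \frac{485}{3} = - \frac{497}{3} \approx -165.67$)
$-8581 + Q = -8581 - \frac{497}{3} = - \frac{26240}{3}$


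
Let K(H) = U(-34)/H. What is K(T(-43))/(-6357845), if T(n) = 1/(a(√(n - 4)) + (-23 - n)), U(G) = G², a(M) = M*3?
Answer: -4624/1271569 - 3468*I*√47/6357845 ≈ -0.0036365 - 0.0037395*I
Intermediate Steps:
a(M) = 3*M
T(n) = 1/(-23 - n + 3*√(-4 + n)) (T(n) = 1/(3*√(n - 4) + (-23 - n)) = 1/(3*√(-4 + n) + (-23 - n)) = 1/(-23 - n + 3*√(-4 + n)))
K(H) = 1156/H (K(H) = (-34)²/H = 1156/H)
K(T(-43))/(-6357845) = (1156/((-1/(23 - 43 - 3*√(-4 - 43)))))/(-6357845) = (1156/((-1/(23 - 43 - 3*I*√47))))*(-1/6357845) = (1156/((-1/(-20 - 3*I*√47))))*(-1/6357845) = (1156*(20 + 3*I*√47))*(-1/6357845) = (23120 + 3468*I*√47)*(-1/6357845) = -4624/1271569 - 3468*I*√47/6357845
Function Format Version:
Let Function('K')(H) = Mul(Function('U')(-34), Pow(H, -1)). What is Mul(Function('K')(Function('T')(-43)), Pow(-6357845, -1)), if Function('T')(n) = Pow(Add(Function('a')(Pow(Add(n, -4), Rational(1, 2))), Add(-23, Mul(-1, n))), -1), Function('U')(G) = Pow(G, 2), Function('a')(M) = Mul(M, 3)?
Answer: Add(Rational(-4624, 1271569), Mul(Rational(-3468, 6357845), I, Pow(47, Rational(1, 2)))) ≈ Add(-0.0036365, Mul(-0.0037395, I))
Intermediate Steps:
Function('a')(M) = Mul(3, M)
Function('T')(n) = Pow(Add(-23, Mul(-1, n), Mul(3, Pow(Add(-4, n), Rational(1, 2)))), -1) (Function('T')(n) = Pow(Add(Mul(3, Pow(Add(n, -4), Rational(1, 2))), Add(-23, Mul(-1, n))), -1) = Pow(Add(Mul(3, Pow(Add(-4, n), Rational(1, 2))), Add(-23, Mul(-1, n))), -1) = Pow(Add(-23, Mul(-1, n), Mul(3, Pow(Add(-4, n), Rational(1, 2)))), -1))
Function('K')(H) = Mul(1156, Pow(H, -1)) (Function('K')(H) = Mul(Pow(-34, 2), Pow(H, -1)) = Mul(1156, Pow(H, -1)))
Mul(Function('K')(Function('T')(-43)), Pow(-6357845, -1)) = Mul(Mul(1156, Pow(Mul(-1, Pow(Add(23, -43, Mul(-3, Pow(Add(-4, -43), Rational(1, 2)))), -1)), -1)), Pow(-6357845, -1)) = Mul(Mul(1156, Pow(Mul(-1, Pow(Add(23, -43, Mul(-3, Pow(-47, Rational(1, 2)))), -1)), -1)), Rational(-1, 6357845)) = Mul(Mul(1156, Pow(Mul(-1, Pow(Add(23, -43, Mul(-3, Mul(I, Pow(47, Rational(1, 2))))), -1)), -1)), Rational(-1, 6357845)) = Mul(Mul(1156, Pow(Mul(-1, Pow(Add(23, -43, Mul(-3, I, Pow(47, Rational(1, 2)))), -1)), -1)), Rational(-1, 6357845)) = Mul(Mul(1156, Pow(Mul(-1, Pow(Add(-20, Mul(-3, I, Pow(47, Rational(1, 2)))), -1)), -1)), Rational(-1, 6357845)) = Mul(Mul(1156, Add(20, Mul(3, I, Pow(47, Rational(1, 2))))), Rational(-1, 6357845)) = Mul(Add(23120, Mul(3468, I, Pow(47, Rational(1, 2)))), Rational(-1, 6357845)) = Add(Rational(-4624, 1271569), Mul(Rational(-3468, 6357845), I, Pow(47, Rational(1, 2))))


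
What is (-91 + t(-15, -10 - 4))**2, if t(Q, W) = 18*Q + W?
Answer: 140625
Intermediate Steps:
t(Q, W) = W + 18*Q
(-91 + t(-15, -10 - 4))**2 = (-91 + ((-10 - 4) + 18*(-15)))**2 = (-91 + (-14 - 270))**2 = (-91 - 284)**2 = (-375)**2 = 140625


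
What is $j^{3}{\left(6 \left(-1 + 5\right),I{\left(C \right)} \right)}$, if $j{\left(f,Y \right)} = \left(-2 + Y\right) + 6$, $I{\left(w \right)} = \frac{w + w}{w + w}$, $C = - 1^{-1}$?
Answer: $125$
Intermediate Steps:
$C = -1$ ($C = \left(-1\right) 1 = -1$)
$I{\left(w \right)} = 1$ ($I{\left(w \right)} = \frac{2 w}{2 w} = 2 w \frac{1}{2 w} = 1$)
$j{\left(f,Y \right)} = 4 + Y$
$j^{3}{\left(6 \left(-1 + 5\right),I{\left(C \right)} \right)} = \left(4 + 1\right)^{3} = 5^{3} = 125$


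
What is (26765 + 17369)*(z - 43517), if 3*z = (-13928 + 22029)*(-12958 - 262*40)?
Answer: -8385538955726/3 ≈ -2.7952e+12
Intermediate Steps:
z = -189871238/3 (z = ((-13928 + 22029)*(-12958 - 262*40))/3 = (8101*(-12958 - 10480))/3 = (8101*(-23438))/3 = (1/3)*(-189871238) = -189871238/3 ≈ -6.3290e+7)
(26765 + 17369)*(z - 43517) = (26765 + 17369)*(-189871238/3 - 43517) = 44134*(-190001789/3) = -8385538955726/3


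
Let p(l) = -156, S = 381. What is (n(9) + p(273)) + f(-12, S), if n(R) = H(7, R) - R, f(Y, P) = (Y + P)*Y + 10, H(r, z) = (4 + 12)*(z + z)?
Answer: -4295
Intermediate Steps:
H(r, z) = 32*z (H(r, z) = 16*(2*z) = 32*z)
f(Y, P) = 10 + Y*(P + Y) (f(Y, P) = (P + Y)*Y + 10 = Y*(P + Y) + 10 = 10 + Y*(P + Y))
n(R) = 31*R (n(R) = 32*R - R = 31*R)
(n(9) + p(273)) + f(-12, S) = (31*9 - 156) + (10 + (-12)² + 381*(-12)) = (279 - 156) + (10 + 144 - 4572) = 123 - 4418 = -4295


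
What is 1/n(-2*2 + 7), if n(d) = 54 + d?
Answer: 1/57 ≈ 0.017544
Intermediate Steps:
1/n(-2*2 + 7) = 1/(54 + (-2*2 + 7)) = 1/(54 + (-4 + 7)) = 1/(54 + 3) = 1/57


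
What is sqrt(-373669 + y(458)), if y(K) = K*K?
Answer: 7*I*sqrt(3345) ≈ 404.85*I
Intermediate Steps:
y(K) = K**2
sqrt(-373669 + y(458)) = sqrt(-373669 + 458**2) = sqrt(-373669 + 209764) = sqrt(-163905) = 7*I*sqrt(3345)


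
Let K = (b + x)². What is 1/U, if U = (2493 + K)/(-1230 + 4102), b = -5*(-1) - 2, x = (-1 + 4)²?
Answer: 2872/2637 ≈ 1.0891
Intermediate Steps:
x = 9 (x = 3² = 9)
b = 3 (b = 5 - 2 = 3)
K = 144 (K = (3 + 9)² = 12² = 144)
U = 2637/2872 (U = (2493 + 144)/(-1230 + 4102) = 2637/2872 ≈ 0.91818)
1/U = 1/(2637/2872) = 2872/2637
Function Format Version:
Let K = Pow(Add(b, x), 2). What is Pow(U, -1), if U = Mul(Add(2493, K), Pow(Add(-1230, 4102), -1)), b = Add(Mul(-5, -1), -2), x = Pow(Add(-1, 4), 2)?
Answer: Rational(2872, 2637) ≈ 1.0891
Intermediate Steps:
x = 9 (x = Pow(3, 2) = 9)
b = 3 (b = Add(5, -2) = 3)
K = 144 (K = Pow(Add(3, 9), 2) = Pow(12, 2) = 144)
U = Rational(2637, 2872) (U = Mul(Add(2493, 144), Pow(Add(-1230, 4102), -1)) = Mul(2637, Pow(2872, -1)) = Mul(2637, Rational(1, 2872)) = Rational(2637, 2872) ≈ 0.91818)
Pow(U, -1) = Pow(Rational(2637, 2872), -1) = Rational(2872, 2637)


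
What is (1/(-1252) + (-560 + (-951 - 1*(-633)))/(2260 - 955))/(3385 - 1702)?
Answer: -100051/249980580 ≈ -0.00040023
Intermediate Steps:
(1/(-1252) + (-560 + (-951 - 1*(-633)))/(2260 - 955))/(3385 - 1702) = (-1/1252 + (-560 + (-951 + 633))/1305)/1683 = (-1/1252 + (-560 - 318)*(1/1305))*(1/1683) = (-1/1252 - 878*1/1305)*(1/1683) = (-1/1252 - 878/1305)*(1/1683) = -1100561/1633860*1/1683 = -100051/249980580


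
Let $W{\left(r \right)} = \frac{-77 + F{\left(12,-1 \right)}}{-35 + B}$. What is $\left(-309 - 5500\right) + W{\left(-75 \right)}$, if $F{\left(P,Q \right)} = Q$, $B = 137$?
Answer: $- \frac{98766}{17} \approx -5809.8$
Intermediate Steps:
$W{\left(r \right)} = - \frac{13}{17}$ ($W{\left(r \right)} = \frac{-77 - 1}{-35 + 137} = - \frac{78}{102} = \left(-78\right) \frac{1}{102} = - \frac{13}{17}$)
$\left(-309 - 5500\right) + W{\left(-75 \right)} = \left(-309 - 5500\right) - \frac{13}{17} = -5809 - \frac{13}{17} = - \frac{98766}{17}$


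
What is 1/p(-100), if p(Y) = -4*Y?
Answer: 1/400 ≈ 0.0025000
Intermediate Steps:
1/p(-100) = 1/(-4*(-100)) = 1/400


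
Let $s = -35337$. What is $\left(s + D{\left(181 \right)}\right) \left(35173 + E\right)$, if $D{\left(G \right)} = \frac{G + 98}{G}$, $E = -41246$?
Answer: $\frac{38841195414}{181} \approx 2.1459 \cdot 10^{8}$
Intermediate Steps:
$D{\left(G \right)} = \frac{98 + G}{G}$
$\left(s + D{\left(181 \right)}\right) \left(35173 + E\right) = \left(-35337 + \frac{98 + 181}{181}\right) \left(35173 - 41246\right) = \left(-35337 + \frac{1}{181} \cdot 279\right) \left(-6073\right) = \left(-35337 + \frac{279}{181}\right) \left(-6073\right) = \left(- \frac{6395718}{181}\right) \left(-6073\right) = \frac{38841195414}{181}$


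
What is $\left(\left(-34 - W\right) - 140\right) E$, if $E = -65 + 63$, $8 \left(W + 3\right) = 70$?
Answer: $\frac{719}{2} \approx 359.5$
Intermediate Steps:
$W = \frac{23}{4}$ ($W = -3 + \frac{1}{8} \cdot 70 = -3 + \frac{35}{4} = \frac{23}{4} \approx 5.75$)
$E = -2$
$\left(\left(-34 - W\right) - 140\right) E = \left(\left(-34 - \frac{23}{4}\right) - 140\right) \left(-2\right) = \left(- \frac{159}{4} - 140\right) \left(-2\right) = \left(- \frac{719}{4}\right) \left(-2\right) = \frac{719}{2}$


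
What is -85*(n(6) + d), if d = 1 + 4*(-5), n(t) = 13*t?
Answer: -5015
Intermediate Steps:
d = -19 (d = 1 - 20 = -19)
-85*(n(6) + d) = -85*(13*6 - 19) = -85*(78 - 19) = -85*59 = -5015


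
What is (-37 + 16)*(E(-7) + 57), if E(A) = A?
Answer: -1050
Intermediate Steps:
(-37 + 16)*(E(-7) + 57) = (-37 + 16)*(-7 + 57) = -21*50 = -1050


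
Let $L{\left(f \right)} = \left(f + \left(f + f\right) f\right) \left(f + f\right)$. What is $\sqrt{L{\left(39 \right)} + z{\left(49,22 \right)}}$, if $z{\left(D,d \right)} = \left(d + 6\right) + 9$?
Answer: $\sqrt{240355} \approx 490.26$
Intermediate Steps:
$L{\left(f \right)} = 2 f \left(f + 2 f^{2}\right)$ ($L{\left(f \right)} = \left(f + 2 f f\right) 2 f = \left(f + 2 f^{2}\right) 2 f = 2 f \left(f + 2 f^{2}\right)$)
$z{\left(D,d \right)} = 15 + d$ ($z{\left(D,d \right)} = \left(6 + d\right) + 9 = 15 + d$)
$\sqrt{L{\left(39 \right)} + z{\left(49,22 \right)}} = \sqrt{39^{2} \left(2 + 4 \cdot 39\right) + \left(15 + 22\right)} = \sqrt{1521 \left(2 + 156\right) + 37} = \sqrt{1521 \cdot 158 + 37} = \sqrt{240318 + 37} = \sqrt{240355}$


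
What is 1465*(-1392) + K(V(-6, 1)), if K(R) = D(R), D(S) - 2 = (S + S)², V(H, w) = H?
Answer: -2039134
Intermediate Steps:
D(S) = 2 + 4*S² (D(S) = 2 + (S + S)² = 2 + (2*S)² = 2 + 4*S²)
K(R) = 2 + 4*R²
1465*(-1392) + K(V(-6, 1)) = 1465*(-1392) + (2 + 4*(-6)²) = -2039280 + (2 + 4*36) = -2039280 + (2 + 144) = -2039280 + 146 = -2039134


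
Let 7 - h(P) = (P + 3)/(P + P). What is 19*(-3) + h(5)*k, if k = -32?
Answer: -1277/5 ≈ -255.40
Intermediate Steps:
h(P) = 7 - (3 + P)/(2*P) (h(P) = 7 - (P + 3)/(P + P) = 7 - (3 + P)/(2*P))
19*(-3) + h(5)*k = 19*(-3) + ((½)*(-3 + 13*5)/5)*(-32) = -57 + ((½)*(⅕)*(-3 + 65))*(-32) = -57 + ((½)*(⅕)*62)*(-32) = -57 + (31/5)*(-32) = -57 - 992/5 = -1277/5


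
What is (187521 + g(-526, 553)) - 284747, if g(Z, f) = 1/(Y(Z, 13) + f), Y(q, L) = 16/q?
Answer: -14139674143/145431 ≈ -97226.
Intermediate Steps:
g(Z, f) = 1/(f + 16/Z) (g(Z, f) = 1/(16/Z + f) = 1/(f + 16/Z))
(187521 + g(-526, 553)) - 284747 = (187521 - 526/(16 - 526*553)) - 284747 = (187521 - 526/(16 - 290878)) - 284747 = (187521 - 526/(-290862)) - 284747 = (187521 - 526*(-1/290862)) - 284747 = (187521 + 263/145431) - 284747 = 27271366814/145431 - 284747 = -14139674143/145431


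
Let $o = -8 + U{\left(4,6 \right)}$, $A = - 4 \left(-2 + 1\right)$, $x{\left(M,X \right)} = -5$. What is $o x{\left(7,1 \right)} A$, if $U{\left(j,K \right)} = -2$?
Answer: $200$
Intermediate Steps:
$A = 4$ ($A = \left(-4\right) \left(-1\right) = 4$)
$o = -10$ ($o = -8 - 2 = -10$)
$o x{\left(7,1 \right)} A = \left(-10\right) \left(-5\right) 4 = 50 \cdot 4 = 200$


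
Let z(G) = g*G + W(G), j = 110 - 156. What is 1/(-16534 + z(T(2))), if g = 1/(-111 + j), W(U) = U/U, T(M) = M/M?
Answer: -157/2595682 ≈ -6.0485e-5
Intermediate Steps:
T(M) = 1
j = -46
W(U) = 1
g = -1/157 (g = 1/(-111 - 46) = 1/(-157) = -1/157 ≈ -0.0063694)
z(G) = 1 - G/157 (z(G) = -G/157 + 1 = 1 - G/157)
1/(-16534 + z(T(2))) = 1/(-16534 + (1 - 1/157*1)) = 1/(-16534 + (1 - 1/157)) = 1/(-16534 + 156/157) = 1/(-2595682/157) = -157/2595682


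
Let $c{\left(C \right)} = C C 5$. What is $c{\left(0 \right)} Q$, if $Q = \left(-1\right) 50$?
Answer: $0$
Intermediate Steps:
$c{\left(C \right)} = 5 C^{2}$ ($c{\left(C \right)} = C^{2} \cdot 5 = 5 C^{2}$)
$Q = -50$
$c{\left(0 \right)} Q = 5 \cdot 0^{2} \left(-50\right) = 5 \cdot 0 \left(-50\right) = 0 \left(-50\right) = 0$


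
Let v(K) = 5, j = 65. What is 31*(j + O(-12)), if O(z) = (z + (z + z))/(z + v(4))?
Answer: 15221/7 ≈ 2174.4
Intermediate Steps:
O(z) = 3*z/(5 + z) (O(z) = (z + (z + z))/(z + 5) = (z + 2*z)/(5 + z) = (3*z)/(5 + z) = 3*z/(5 + z))
31*(j + O(-12)) = 31*(65 + 3*(-12)/(5 - 12)) = 31*(65 + 3*(-12)/(-7)) = 31*(65 + 3*(-12)*(-⅐)) = 31*(65 + 36/7) = 31*(491/7) = 15221/7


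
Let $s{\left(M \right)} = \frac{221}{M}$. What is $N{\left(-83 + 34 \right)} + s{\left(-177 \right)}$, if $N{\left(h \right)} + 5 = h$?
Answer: $- \frac{9779}{177} \approx -55.249$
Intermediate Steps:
$N{\left(h \right)} = -5 + h$
$N{\left(-83 + 34 \right)} + s{\left(-177 \right)} = \left(-5 + \left(-83 + 34\right)\right) + \frac{221}{-177} = \left(-5 - 49\right) + 221 \left(- \frac{1}{177}\right) = -54 - \frac{221}{177} = - \frac{9779}{177}$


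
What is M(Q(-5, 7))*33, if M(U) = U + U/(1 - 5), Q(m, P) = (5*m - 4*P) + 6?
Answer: -4653/4 ≈ -1163.3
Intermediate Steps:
Q(m, P) = 6 - 4*P + 5*m (Q(m, P) = (-4*P + 5*m) + 6 = 6 - 4*P + 5*m)
M(U) = 3*U/4 (M(U) = U + U/(-4) = U + U*(-¼) = U - U/4 = 3*U/4)
M(Q(-5, 7))*33 = (3*(6 - 4*7 + 5*(-5))/4)*33 = (3*(6 - 28 - 25)/4)*33 = ((¾)*(-47))*33 = -141/4*33 = -4653/4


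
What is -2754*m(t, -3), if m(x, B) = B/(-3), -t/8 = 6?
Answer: -2754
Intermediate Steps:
t = -48 (t = -8*6 = -48)
m(x, B) = -B/3 (m(x, B) = B*(-⅓) = -B/3)
-2754*m(t, -3) = -(-918)*(-3) = -2754*1 = -2754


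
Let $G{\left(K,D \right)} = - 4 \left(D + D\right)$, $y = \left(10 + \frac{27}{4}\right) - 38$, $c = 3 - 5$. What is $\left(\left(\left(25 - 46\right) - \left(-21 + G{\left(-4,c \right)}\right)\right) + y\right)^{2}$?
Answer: $\frac{22201}{16} \approx 1387.6$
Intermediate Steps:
$c = -2$
$y = - \frac{85}{4}$ ($y = \left(10 + 27 \cdot \frac{1}{4}\right) - 38 = \left(10 + \frac{27}{4}\right) - 38 = \frac{67}{4} - 38 = - \frac{85}{4} \approx -21.25$)
$G{\left(K,D \right)} = - 8 D$ ($G{\left(K,D \right)} = - 4 \cdot 2 D = - 8 D$)
$\left(\left(\left(25 - 46\right) - \left(-21 + G{\left(-4,c \right)}\right)\right) + y\right)^{2} = \left(\left(\left(25 - 46\right) + \left(21 - \left(-8\right) \left(-2\right)\right)\right) - \frac{85}{4}\right)^{2} = \left(\left(-21 + \left(21 - 16\right)\right) - \frac{85}{4}\right)^{2} = \left(\left(-21 + 5\right) - \frac{85}{4}\right)^{2} = \left(-16 - \frac{85}{4}\right)^{2} = \left(- \frac{149}{4}\right)^{2} = \frac{22201}{16}$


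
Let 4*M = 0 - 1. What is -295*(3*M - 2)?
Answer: 3245/4 ≈ 811.25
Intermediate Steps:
M = -¼ (M = (0 - 1)/4 = (¼)*(-1) = -¼ ≈ -0.25000)
-295*(3*M - 2) = -295*(3*(-¼) - 2) = -295*(-¾ - 2) = -295*(-11/4) = 3245/4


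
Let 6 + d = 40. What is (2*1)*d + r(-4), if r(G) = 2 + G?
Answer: 66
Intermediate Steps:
d = 34 (d = -6 + 40 = 34)
(2*1)*d + r(-4) = (2*1)*34 + (2 - 4) = 2*34 - 2 = 68 - 2 = 66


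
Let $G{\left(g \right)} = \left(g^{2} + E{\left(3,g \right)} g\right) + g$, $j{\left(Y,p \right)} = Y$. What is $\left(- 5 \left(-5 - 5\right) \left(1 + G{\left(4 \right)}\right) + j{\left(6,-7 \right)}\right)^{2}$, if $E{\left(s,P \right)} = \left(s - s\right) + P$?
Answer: $3444736$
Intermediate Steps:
$E{\left(s,P \right)} = P$ ($E{\left(s,P \right)} = 0 + P = P$)
$G{\left(g \right)} = g + 2 g^{2}$ ($G{\left(g \right)} = \left(g^{2} + g g\right) + g = \left(g^{2} + g^{2}\right) + g = 2 g^{2} + g = g + 2 g^{2}$)
$\left(- 5 \left(-5 - 5\right) \left(1 + G{\left(4 \right)}\right) + j{\left(6,-7 \right)}\right)^{2} = \left(- 5 \left(-5 - 5\right) \left(1 + 4 \left(1 + 2 \cdot 4\right)\right) + 6\right)^{2} = \left(\left(-5\right) \left(-10\right) \left(1 + 4 \left(1 + 8\right)\right) + 6\right)^{2} = \left(50 \left(1 + 4 \cdot 9\right) + 6\right)^{2} = \left(50 \left(1 + 36\right) + 6\right)^{2} = \left(50 \cdot 37 + 6\right)^{2} = \left(1850 + 6\right)^{2} = 1856^{2} = 3444736$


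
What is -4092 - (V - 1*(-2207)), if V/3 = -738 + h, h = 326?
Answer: -5063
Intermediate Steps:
V = -1236 (V = 3*(-738 + 326) = 3*(-412) = -1236)
-4092 - (V - 1*(-2207)) = -4092 - (-1236 - 1*(-2207)) = -4092 - (-1236 + 2207) = -4092 - 1*971 = -4092 - 971 = -5063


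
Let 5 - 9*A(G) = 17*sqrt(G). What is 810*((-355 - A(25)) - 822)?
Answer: -946170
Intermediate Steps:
A(G) = 5/9 - 17*sqrt(G)/9
810*((-355 - A(25)) - 822) = 810*((-355 - (5/9 - 17*sqrt(25)/9)) - 822) = 810*((-355 - (5/9 - 17/9*5)) - 822) = 810*((-355 - (5/9 - 85/9)) - 822) = 810*((-355 - 1*(-80/9)) - 822) = 810*((-355 + 80/9) - 822) = 810*(-3115/9 - 822) = 810*(-10513/9) = -946170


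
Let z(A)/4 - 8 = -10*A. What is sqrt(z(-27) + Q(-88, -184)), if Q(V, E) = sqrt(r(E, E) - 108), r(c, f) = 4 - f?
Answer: 2*sqrt(278 + sqrt(5)) ≈ 33.481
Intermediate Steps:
z(A) = 32 - 40*A (z(A) = 32 + 4*(-10*A) = 32 - 40*A)
Q(V, E) = sqrt(-104 - E) (Q(V, E) = sqrt((4 - E) - 108) = sqrt(-104 - E))
sqrt(z(-27) + Q(-88, -184)) = sqrt((32 - 40*(-27)) + sqrt(-104 - 1*(-184))) = sqrt((32 + 1080) + sqrt(-104 + 184)) = sqrt(1112 + sqrt(80)) = sqrt(1112 + 4*sqrt(5))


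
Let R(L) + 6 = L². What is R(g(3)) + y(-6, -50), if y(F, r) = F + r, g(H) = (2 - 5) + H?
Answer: -62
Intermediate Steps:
g(H) = -3 + H
R(L) = -6 + L²
R(g(3)) + y(-6, -50) = (-6 + (-3 + 3)²) + (-6 - 50) = (-6 + 0²) - 56 = (-6 + 0) - 56 = -6 - 56 = -62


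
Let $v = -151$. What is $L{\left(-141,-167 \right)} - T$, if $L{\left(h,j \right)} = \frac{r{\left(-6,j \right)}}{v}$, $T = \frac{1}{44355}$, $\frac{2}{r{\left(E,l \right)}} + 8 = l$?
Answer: $\frac{12457}{234416175} \approx 5.3141 \cdot 10^{-5}$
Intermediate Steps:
$r{\left(E,l \right)} = \frac{2}{-8 + l}$
$T = \frac{1}{44355} \approx 2.2545 \cdot 10^{-5}$
$L{\left(h,j \right)} = - \frac{2}{151 \left(-8 + j\right)}$ ($L{\left(h,j \right)} = \frac{2 \frac{1}{-8 + j}}{-151} = \frac{2}{-8 + j} \left(- \frac{1}{151}\right) = - \frac{2}{151 \left(-8 + j\right)}$)
$L{\left(-141,-167 \right)} - T = - \frac{2}{-1208 + 151 \left(-167\right)} - \frac{1}{44355} = - \frac{2}{-1208 - 25217} - \frac{1}{44355} = - \frac{2}{-26425} - \frac{1}{44355} = \left(-2\right) \left(- \frac{1}{26425}\right) - \frac{1}{44355} = \frac{2}{26425} - \frac{1}{44355} = \frac{12457}{234416175}$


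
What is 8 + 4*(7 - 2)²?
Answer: 108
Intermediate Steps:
8 + 4*(7 - 2)² = 8 + 4*5² = 8 + 4*25 = 8 + 100 = 108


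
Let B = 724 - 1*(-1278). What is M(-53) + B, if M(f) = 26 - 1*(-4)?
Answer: 2032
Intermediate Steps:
B = 2002 (B = 724 + 1278 = 2002)
M(f) = 30 (M(f) = 26 + 4 = 30)
M(-53) + B = 30 + 2002 = 2032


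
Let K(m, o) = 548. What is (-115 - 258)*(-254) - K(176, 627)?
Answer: 94194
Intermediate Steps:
(-115 - 258)*(-254) - K(176, 627) = (-115 - 258)*(-254) - 1*548 = -373*(-254) - 548 = 94742 - 548 = 94194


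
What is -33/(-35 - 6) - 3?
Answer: -90/41 ≈ -2.1951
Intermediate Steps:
-33/(-35 - 6) - 3 = -33/(-41) - 3 = -1/41*(-33) - 3 = 33/41 - 3 = -90/41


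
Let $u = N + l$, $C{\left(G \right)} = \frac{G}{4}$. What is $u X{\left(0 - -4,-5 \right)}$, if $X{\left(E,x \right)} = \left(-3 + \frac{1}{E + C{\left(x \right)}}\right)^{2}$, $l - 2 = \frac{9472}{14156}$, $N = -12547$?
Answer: $- \frac{37335679467}{428219} \approx -87188.0$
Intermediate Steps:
$C{\left(G \right)} = \frac{G}{4}$ ($C{\left(G \right)} = G \frac{1}{4} = \frac{G}{4}$)
$l = \frac{9446}{3539}$ ($l = 2 + \frac{9472}{14156} = 2 + 9472 \cdot \frac{1}{14156} = 2 + \frac{2368}{3539} = \frac{9446}{3539} \approx 2.6691$)
$X{\left(E,x \right)} = \left(-3 + \frac{1}{E + \frac{x}{4}}\right)^{2}$
$u = - \frac{44394387}{3539}$ ($u = -12547 + \frac{9446}{3539} = - \frac{44394387}{3539} \approx -12544.0$)
$u X{\left(0 - -4,-5 \right)} = - \frac{44394387 \frac{\left(-4 + 3 \left(-5\right) + 12 \left(0 - -4\right)\right)^{2}}{\left(-5 + 4 \left(0 - -4\right)\right)^{2}}}{3539} = - \frac{44394387 \frac{\left(-4 - 15 + 12 \left(0 + 4\right)\right)^{2}}{\left(-5 + 4 \left(0 + 4\right)\right)^{2}}}{3539} = - \frac{44394387 \frac{\left(-4 - 15 + 12 \cdot 4\right)^{2}}{\left(-5 + 4 \cdot 4\right)^{2}}}{3539} = - \frac{44394387 \frac{\left(-4 - 15 + 48\right)^{2}}{\left(-5 + 16\right)^{2}}}{3539} = - \frac{44394387 \frac{29^{2}}{121}}{3539} = - \frac{44394387 \cdot \frac{1}{121} \cdot 841}{3539} = \left(- \frac{44394387}{3539}\right) \frac{841}{121} = - \frac{37335679467}{428219}$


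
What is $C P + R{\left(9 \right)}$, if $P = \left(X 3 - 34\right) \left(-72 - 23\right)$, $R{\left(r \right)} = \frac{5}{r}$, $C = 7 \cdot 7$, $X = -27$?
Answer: $\frac{4817930}{9} \approx 5.3533 \cdot 10^{5}$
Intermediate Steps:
$C = 49$
$P = 10925$ ($P = \left(\left(-27\right) 3 - 34\right) \left(-72 - 23\right) = \left(-81 - 34\right) \left(-95\right) = \left(-115\right) \left(-95\right) = 10925$)
$C P + R{\left(9 \right)} = 49 \cdot 10925 + \frac{5}{9} = 535325 + 5 \cdot \frac{1}{9} = 535325 + \frac{5}{9} = \frac{4817930}{9}$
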